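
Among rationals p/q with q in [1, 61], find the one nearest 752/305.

143/58

Expand x = 752/305 as a continued fraction with the Euclidean algorithm:
  752 = 2*305 + 142, so a_0 = 2.
  305 = 2*142 + 21, so a_1 = 2.
  142 = 6*21 + 16, so a_2 = 6.
  21 = 1*16 + 5, so a_3 = 1.
  16 = 3*5 + 1, so a_4 = 3.
  5 = 5*1 + 0, so a_5 = 5.
so x = [2; 2, 6, 1, 3, 5].
Convergents (p_i = a_i*p_{i-1} + p_{i-2}, q_i = a_i*q_{i-1} + q_{i-2} with p_{-2}=0, p_{-1}=1, q_{-2}=1, q_{-1}=0), until the denominator exceeds 61:
  i=0: a_0=2, p_0 = 2*1 + 0 = 2, q_0 = 2*0 + 1 = 1.
  i=1: a_1=2, p_1 = 2*2 + 1 = 5, q_1 = 2*1 + 0 = 2.
  i=2: a_2=6, p_2 = 6*5 + 2 = 32, q_2 = 6*2 + 1 = 13.
  i=3: a_3=1, p_3 = 1*32 + 5 = 37, q_3 = 1*13 + 2 = 15.
  i=4: a_4=3, p_4 = 3*37 + 32 = 143, q_4 = 3*15 + 13 = 58.
  i=5: a_5=5, p_5 = 5*143 + 37 = 752, q_5 = 5*58 + 15 = 305.
q_5 = 305 > 61, so the last convergent with denominator <= 61 is p_4/q_4 = 143/58.
The closest fraction with denominator <= 61 is either p_4/q_4 or the intermediate fraction (k*p_4 + p_3)/(k*q_4 + q_3) with the largest k >= 1 whose denominator stays <= 61; these approach x as k grows, and every other convergent or intermediate fraction in range is farther away.
Largest k: floor((61 - q_3)/q_4) = floor((61 - 15)/58) = 0.
Since k = 0, no intermediate fraction beyond p_4/q_4 has denominator <= 61, so the convergent 143/58 is the closest (its error is |752*58 - 143*305|/(305*58) = 1/17690).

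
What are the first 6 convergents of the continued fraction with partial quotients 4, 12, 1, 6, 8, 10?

Using the convergent recurrence p_i = a_i*p_{i-1} + p_{i-2}, q_i = a_i*q_{i-1} + q_{i-2} with p_{-2}=0, p_{-1}=1, q_{-2}=1, q_{-1}=0:
  i=0: a_0=4, p_0 = 4*1 + 0 = 4, q_0 = 4*0 + 1 = 1.
  i=1: a_1=12, p_1 = 12*4 + 1 = 49, q_1 = 12*1 + 0 = 12.
  i=2: a_2=1, p_2 = 1*49 + 4 = 53, q_2 = 1*12 + 1 = 13.
  i=3: a_3=6, p_3 = 6*53 + 49 = 367, q_3 = 6*13 + 12 = 90.
  i=4: a_4=8, p_4 = 8*367 + 53 = 2989, q_4 = 8*90 + 13 = 733.
  i=5: a_5=10, p_5 = 10*2989 + 367 = 30257, q_5 = 10*733 + 90 = 7420.

4/1, 49/12, 53/13, 367/90, 2989/733, 30257/7420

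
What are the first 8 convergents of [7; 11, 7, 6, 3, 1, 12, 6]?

7/1, 78/11, 553/78, 3396/479, 10741/1515, 14137/1994, 180385/25443, 1096447/154652

Using the convergent recurrence p_i = a_i*p_{i-1} + p_{i-2}, q_i = a_i*q_{i-1} + q_{i-2} with p_{-2}=0, p_{-1}=1, q_{-2}=1, q_{-1}=0:
  i=0: a_0=7, p_0 = 7*1 + 0 = 7, q_0 = 7*0 + 1 = 1.
  i=1: a_1=11, p_1 = 11*7 + 1 = 78, q_1 = 11*1 + 0 = 11.
  i=2: a_2=7, p_2 = 7*78 + 7 = 553, q_2 = 7*11 + 1 = 78.
  i=3: a_3=6, p_3 = 6*553 + 78 = 3396, q_3 = 6*78 + 11 = 479.
  i=4: a_4=3, p_4 = 3*3396 + 553 = 10741, q_4 = 3*479 + 78 = 1515.
  i=5: a_5=1, p_5 = 1*10741 + 3396 = 14137, q_5 = 1*1515 + 479 = 1994.
  i=6: a_6=12, p_6 = 12*14137 + 10741 = 180385, q_6 = 12*1994 + 1515 = 25443.
  i=7: a_7=6, p_7 = 6*180385 + 14137 = 1096447, q_7 = 6*25443 + 1994 = 154652.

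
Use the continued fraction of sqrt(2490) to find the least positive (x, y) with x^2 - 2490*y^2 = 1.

First expand sqrt(2490) as a continued fraction. With x_i = (sqrt(2490) + m_i)/d_i and (m_0, d_0) = (0, 1): a_0 = floor(sqrt(2490)) = 49, since 49^2 = 2401 <= 2490 < 2500 = 50^2.
Iterate m_{i+1} = d_i*a_i - m_i, d_{i+1} = (2490 - m_{i+1}^2)/d_i, a_{i+1} = floor((a_0 + m_{i+1})/d_{i+1}):
  m_1 = 1*49 - 0 = 49, d_1 = (2490 - 49^2)/1 = 89/1 = 89, a_1 = floor((49 + 49)/89) = 1.
  m_2 = 89*1 - 49 = 40, d_2 = (2490 - 40^2)/89 = 890/89 = 10, a_2 = floor((49 + 40)/10) = 8.
  m_3 = 10*8 - 40 = 40, d_3 = (2490 - 40^2)/10 = 890/10 = 89, a_3 = floor((49 + 40)/89) = 1.
  m_4 = 89*1 - 40 = 49, d_4 = (2490 - 49^2)/89 = 89/89 = 1, a_4 = floor((49 + 49)/1) = 98.
  m_5 = 1*98 - 49 = 49, d_5 = (2490 - 49^2)/1 = 89/1 = 89: (m_5, d_5) = (m_1, d_1) = (49, 89), so from here the quotients repeat a_1, ..., a_4; the period length is 4.
So sqrt(2490) = [49; (1, 8, 1, 98)] with period length k = 4.
k is even, so the fundamental solution of x^2 - 2490y^2 = 1 is (p_{k-1}, q_{k-1}) = (p_3, q_3); compute convergents through index 3.
Convergents (p_i = a_i*p_{i-1} + p_{i-2}, q_i = a_i*q_{i-1} + q_{i-2} with p_{-2}=0, p_{-1}=1, q_{-2}=1, q_{-1}=0):
  i=0: a_0=49, p_0 = 49*1 + 0 = 49, q_0 = 49*0 + 1 = 1.
  i=1: a_1=1, p_1 = 1*49 + 1 = 50, q_1 = 1*1 + 0 = 1.
  i=2: a_2=8, p_2 = 8*50 + 49 = 449, q_2 = 8*1 + 1 = 9.
  i=3: a_3=1, p_3 = 1*449 + 50 = 499, q_3 = 1*9 + 1 = 10.
Check: 499^2 - 2490*10^2 = 249001 - 249000 = 1, so (x, y) = (499, 10) solves the equation, and by the theorem it is the least positive solution.

(x, y) = (499, 10)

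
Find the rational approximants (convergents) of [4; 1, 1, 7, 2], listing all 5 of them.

4/1, 5/1, 9/2, 68/15, 145/32

Using the convergent recurrence p_i = a_i*p_{i-1} + p_{i-2}, q_i = a_i*q_{i-1} + q_{i-2} with p_{-2}=0, p_{-1}=1, q_{-2}=1, q_{-1}=0:
  i=0: a_0=4, p_0 = 4*1 + 0 = 4, q_0 = 4*0 + 1 = 1.
  i=1: a_1=1, p_1 = 1*4 + 1 = 5, q_1 = 1*1 + 0 = 1.
  i=2: a_2=1, p_2 = 1*5 + 4 = 9, q_2 = 1*1 + 1 = 2.
  i=3: a_3=7, p_3 = 7*9 + 5 = 68, q_3 = 7*2 + 1 = 15.
  i=4: a_4=2, p_4 = 2*68 + 9 = 145, q_4 = 2*15 + 2 = 32.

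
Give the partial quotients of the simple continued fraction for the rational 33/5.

Run the Euclidean algorithm on 33 and 5; the successive quotients are the partial quotients a_0, a_1, ... (each step inverts the fractional part left over by the previous one):
  33 = 6*5 + 3, so a_0 = 6.
  5 = 1*3 + 2, so a_1 = 1.
  3 = 1*2 + 1, so a_2 = 1.
  2 = 2*1 + 0, so a_3 = 2.
The remainder reaches 0 after 4 divisions, so the expansion has 4 partial quotients, read off in order.

[6; 1, 1, 2]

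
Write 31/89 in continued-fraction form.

[0; 2, 1, 6, 1, 3]

Run the Euclidean algorithm on 31 and 89; the successive quotients are the partial quotients a_0, a_1, ... (each step inverts the fractional part left over by the previous one):
  31 = 0*89 + 31, so a_0 = 0.
  89 = 2*31 + 27, so a_1 = 2.
  31 = 1*27 + 4, so a_2 = 1.
  27 = 6*4 + 3, so a_3 = 6.
  4 = 1*3 + 1, so a_4 = 1.
  3 = 3*1 + 0, so a_5 = 3.
The remainder reaches 0 after 6 divisions, so the expansion has 6 partial quotients, read off in order.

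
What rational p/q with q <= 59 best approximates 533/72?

Expand x = 533/72 as a continued fraction with the Euclidean algorithm:
  533 = 7*72 + 29, so a_0 = 7.
  72 = 2*29 + 14, so a_1 = 2.
  29 = 2*14 + 1, so a_2 = 2.
  14 = 14*1 + 0, so a_3 = 14.
so x = [7; 2, 2, 14].
Convergents (p_i = a_i*p_{i-1} + p_{i-2}, q_i = a_i*q_{i-1} + q_{i-2} with p_{-2}=0, p_{-1}=1, q_{-2}=1, q_{-1}=0), until the denominator exceeds 59:
  i=0: a_0=7, p_0 = 7*1 + 0 = 7, q_0 = 7*0 + 1 = 1.
  i=1: a_1=2, p_1 = 2*7 + 1 = 15, q_1 = 2*1 + 0 = 2.
  i=2: a_2=2, p_2 = 2*15 + 7 = 37, q_2 = 2*2 + 1 = 5.
  i=3: a_3=14, p_3 = 14*37 + 15 = 533, q_3 = 14*5 + 2 = 72.
q_3 = 72 > 59, so the last convergent with denominator <= 59 is p_2/q_2 = 37/5.
The closest fraction with denominator <= 59 is either p_2/q_2 or the intermediate fraction (k*p_2 + p_1)/(k*q_2 + q_1) with the largest k >= 1 whose denominator stays <= 59; these approach x as k grows, and every other convergent or intermediate fraction in range is farther away.
Largest k: floor((59 - q_1)/q_2) = floor((59 - 2)/5) = 11.
That gives (11*37 + 15)/(11*5 + 2) = 422/57.
Compare the errors: |x - 37/5| = |533*5 - 37*72|/(72*5) = 1/360, and |x - 422/57| = |533*57 - 422*72|/(72*57) = 3/4104.
Cross-multiplying, 3*360 = 1080 < 4104 = 1*4104, so 3/4104 is smaller: the intermediate fraction 422/57 is closer to x than 37/5.

422/57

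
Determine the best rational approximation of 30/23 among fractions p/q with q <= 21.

17/13

Expand x = 30/23 as a continued fraction with the Euclidean algorithm:
  30 = 1*23 + 7, so a_0 = 1.
  23 = 3*7 + 2, so a_1 = 3.
  7 = 3*2 + 1, so a_2 = 3.
  2 = 2*1 + 0, so a_3 = 2.
so x = [1; 3, 3, 2].
Convergents (p_i = a_i*p_{i-1} + p_{i-2}, q_i = a_i*q_{i-1} + q_{i-2} with p_{-2}=0, p_{-1}=1, q_{-2}=1, q_{-1}=0), until the denominator exceeds 21:
  i=0: a_0=1, p_0 = 1*1 + 0 = 1, q_0 = 1*0 + 1 = 1.
  i=1: a_1=3, p_1 = 3*1 + 1 = 4, q_1 = 3*1 + 0 = 3.
  i=2: a_2=3, p_2 = 3*4 + 1 = 13, q_2 = 3*3 + 1 = 10.
  i=3: a_3=2, p_3 = 2*13 + 4 = 30, q_3 = 2*10 + 3 = 23.
q_3 = 23 > 21, so the last convergent with denominator <= 21 is p_2/q_2 = 13/10.
The closest fraction with denominator <= 21 is either p_2/q_2 or the intermediate fraction (k*p_2 + p_1)/(k*q_2 + q_1) with the largest k >= 1 whose denominator stays <= 21; these approach x as k grows, and every other convergent or intermediate fraction in range is farther away.
Largest k: floor((21 - q_1)/q_2) = floor((21 - 3)/10) = 1.
That gives (1*13 + 4)/(1*10 + 3) = 17/13.
Compare the errors: |x - 13/10| = |30*10 - 13*23|/(23*10) = 1/230, and |x - 17/13| = |30*13 - 17*23|/(23*13) = 1/299.
Cross-multiplying, 1*230 = 230 < 299 = 1*299, so 1/299 is smaller: the intermediate fraction 17/13 is closer to x than 13/10.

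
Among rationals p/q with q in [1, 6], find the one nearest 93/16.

29/5

Expand x = 93/16 as a continued fraction with the Euclidean algorithm:
  93 = 5*16 + 13, so a_0 = 5.
  16 = 1*13 + 3, so a_1 = 1.
  13 = 4*3 + 1, so a_2 = 4.
  3 = 3*1 + 0, so a_3 = 3.
so x = [5; 1, 4, 3].
Convergents (p_i = a_i*p_{i-1} + p_{i-2}, q_i = a_i*q_{i-1} + q_{i-2} with p_{-2}=0, p_{-1}=1, q_{-2}=1, q_{-1}=0), until the denominator exceeds 6:
  i=0: a_0=5, p_0 = 5*1 + 0 = 5, q_0 = 5*0 + 1 = 1.
  i=1: a_1=1, p_1 = 1*5 + 1 = 6, q_1 = 1*1 + 0 = 1.
  i=2: a_2=4, p_2 = 4*6 + 5 = 29, q_2 = 4*1 + 1 = 5.
  i=3: a_3=3, p_3 = 3*29 + 6 = 93, q_3 = 3*5 + 1 = 16.
q_3 = 16 > 6, so the last convergent with denominator <= 6 is p_2/q_2 = 29/5.
The closest fraction with denominator <= 6 is either p_2/q_2 or the intermediate fraction (k*p_2 + p_1)/(k*q_2 + q_1) with the largest k >= 1 whose denominator stays <= 6; these approach x as k grows, and every other convergent or intermediate fraction in range is farther away.
Largest k: floor((6 - q_1)/q_2) = floor((6 - 1)/5) = 1.
That gives (1*29 + 6)/(1*5 + 1) = 35/6.
Compare the errors: |x - 29/5| = |93*5 - 29*16|/(16*5) = 1/80, and |x - 35/6| = |93*6 - 35*16|/(16*6) = 2/96.
Cross-multiplying, 1*96 = 96 < 160 = 2*80, so 1/80 is smaller: the convergent 29/5 is closer to x than 35/6.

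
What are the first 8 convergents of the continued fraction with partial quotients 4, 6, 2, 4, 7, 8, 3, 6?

Using the convergent recurrence p_i = a_i*p_{i-1} + p_{i-2}, q_i = a_i*q_{i-1} + q_{i-2} with p_{-2}=0, p_{-1}=1, q_{-2}=1, q_{-1}=0:
  i=0: a_0=4, p_0 = 4*1 + 0 = 4, q_0 = 4*0 + 1 = 1.
  i=1: a_1=6, p_1 = 6*4 + 1 = 25, q_1 = 6*1 + 0 = 6.
  i=2: a_2=2, p_2 = 2*25 + 4 = 54, q_2 = 2*6 + 1 = 13.
  i=3: a_3=4, p_3 = 4*54 + 25 = 241, q_3 = 4*13 + 6 = 58.
  i=4: a_4=7, p_4 = 7*241 + 54 = 1741, q_4 = 7*58 + 13 = 419.
  i=5: a_5=8, p_5 = 8*1741 + 241 = 14169, q_5 = 8*419 + 58 = 3410.
  i=6: a_6=3, p_6 = 3*14169 + 1741 = 44248, q_6 = 3*3410 + 419 = 10649.
  i=7: a_7=6, p_7 = 6*44248 + 14169 = 279657, q_7 = 6*10649 + 3410 = 67304.

4/1, 25/6, 54/13, 241/58, 1741/419, 14169/3410, 44248/10649, 279657/67304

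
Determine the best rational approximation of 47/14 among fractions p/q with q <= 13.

Expand x = 47/14 as a continued fraction with the Euclidean algorithm:
  47 = 3*14 + 5, so a_0 = 3.
  14 = 2*5 + 4, so a_1 = 2.
  5 = 1*4 + 1, so a_2 = 1.
  4 = 4*1 + 0, so a_3 = 4.
so x = [3; 2, 1, 4].
Convergents (p_i = a_i*p_{i-1} + p_{i-2}, q_i = a_i*q_{i-1} + q_{i-2} with p_{-2}=0, p_{-1}=1, q_{-2}=1, q_{-1}=0), until the denominator exceeds 13:
  i=0: a_0=3, p_0 = 3*1 + 0 = 3, q_0 = 3*0 + 1 = 1.
  i=1: a_1=2, p_1 = 2*3 + 1 = 7, q_1 = 2*1 + 0 = 2.
  i=2: a_2=1, p_2 = 1*7 + 3 = 10, q_2 = 1*2 + 1 = 3.
  i=3: a_3=4, p_3 = 4*10 + 7 = 47, q_3 = 4*3 + 2 = 14.
q_3 = 14 > 13, so the last convergent with denominator <= 13 is p_2/q_2 = 10/3.
The closest fraction with denominator <= 13 is either p_2/q_2 or the intermediate fraction (k*p_2 + p_1)/(k*q_2 + q_1) with the largest k >= 1 whose denominator stays <= 13; these approach x as k grows, and every other convergent or intermediate fraction in range is farther away.
Largest k: floor((13 - q_1)/q_2) = floor((13 - 2)/3) = 3.
That gives (3*10 + 7)/(3*3 + 2) = 37/11.
Compare the errors: |x - 10/3| = |47*3 - 10*14|/(14*3) = 1/42, and |x - 37/11| = |47*11 - 37*14|/(14*11) = 1/154.
Cross-multiplying, 1*42 = 42 < 154 = 1*154, so 1/154 is smaller: the intermediate fraction 37/11 is closer to x than 10/3.

37/11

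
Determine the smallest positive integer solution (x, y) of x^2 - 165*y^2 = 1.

(x, y) = (1079, 84)

First expand sqrt(165) as a continued fraction. With x_i = (sqrt(165) + m_i)/d_i and (m_0, d_0) = (0, 1): a_0 = floor(sqrt(165)) = 12, since 12^2 = 144 <= 165 < 169 = 13^2.
Iterate m_{i+1} = d_i*a_i - m_i, d_{i+1} = (165 - m_{i+1}^2)/d_i, a_{i+1} = floor((a_0 + m_{i+1})/d_{i+1}):
  m_1 = 1*12 - 0 = 12, d_1 = (165 - 12^2)/1 = 21/1 = 21, a_1 = floor((12 + 12)/21) = 1.
  m_2 = 21*1 - 12 = 9, d_2 = (165 - 9^2)/21 = 84/21 = 4, a_2 = floor((12 + 9)/4) = 5.
  m_3 = 4*5 - 9 = 11, d_3 = (165 - 11^2)/4 = 44/4 = 11, a_3 = floor((12 + 11)/11) = 2.
  m_4 = 11*2 - 11 = 11, d_4 = (165 - 11^2)/11 = 44/11 = 4, a_4 = floor((12 + 11)/4) = 5.
  m_5 = 4*5 - 11 = 9, d_5 = (165 - 9^2)/4 = 84/4 = 21, a_5 = floor((12 + 9)/21) = 1.
  m_6 = 21*1 - 9 = 12, d_6 = (165 - 12^2)/21 = 21/21 = 1, a_6 = floor((12 + 12)/1) = 24.
  m_7 = 1*24 - 12 = 12, d_7 = (165 - 12^2)/1 = 21/1 = 21: (m_7, d_7) = (m_1, d_1) = (12, 21), so from here the quotients repeat a_1, ..., a_6; the period length is 6.
So sqrt(165) = [12; (1, 5, 2, 5, 1, 24)] with period length k = 6.
k is even, so the fundamental solution of x^2 - 165y^2 = 1 is (p_{k-1}, q_{k-1}) = (p_5, q_5); compute convergents through index 5.
Convergents (p_i = a_i*p_{i-1} + p_{i-2}, q_i = a_i*q_{i-1} + q_{i-2} with p_{-2}=0, p_{-1}=1, q_{-2}=1, q_{-1}=0):
  i=0: a_0=12, p_0 = 12*1 + 0 = 12, q_0 = 12*0 + 1 = 1.
  i=1: a_1=1, p_1 = 1*12 + 1 = 13, q_1 = 1*1 + 0 = 1.
  i=2: a_2=5, p_2 = 5*13 + 12 = 77, q_2 = 5*1 + 1 = 6.
  i=3: a_3=2, p_3 = 2*77 + 13 = 167, q_3 = 2*6 + 1 = 13.
  i=4: a_4=5, p_4 = 5*167 + 77 = 912, q_4 = 5*13 + 6 = 71.
  i=5: a_5=1, p_5 = 1*912 + 167 = 1079, q_5 = 1*71 + 13 = 84.
Check: 1079^2 - 165*84^2 = 1164241 - 1164240 = 1, so (x, y) = (1079, 84) solves the equation, and by the theorem it is the least positive solution.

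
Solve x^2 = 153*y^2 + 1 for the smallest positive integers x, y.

(x, y) = (2177, 176)

First expand sqrt(153) as a continued fraction. With x_i = (sqrt(153) + m_i)/d_i and (m_0, d_0) = (0, 1): a_0 = floor(sqrt(153)) = 12, since 12^2 = 144 <= 153 < 169 = 13^2.
Iterate m_{i+1} = d_i*a_i - m_i, d_{i+1} = (153 - m_{i+1}^2)/d_i, a_{i+1} = floor((a_0 + m_{i+1})/d_{i+1}):
  m_1 = 1*12 - 0 = 12, d_1 = (153 - 12^2)/1 = 9/1 = 9, a_1 = floor((12 + 12)/9) = 2.
  m_2 = 9*2 - 12 = 6, d_2 = (153 - 6^2)/9 = 117/9 = 13, a_2 = floor((12 + 6)/13) = 1.
  m_3 = 13*1 - 6 = 7, d_3 = (153 - 7^2)/13 = 104/13 = 8, a_3 = floor((12 + 7)/8) = 2.
  m_4 = 8*2 - 7 = 9, d_4 = (153 - 9^2)/8 = 72/8 = 9, a_4 = floor((12 + 9)/9) = 2.
  m_5 = 9*2 - 9 = 9, d_5 = (153 - 9^2)/9 = 72/9 = 8, a_5 = floor((12 + 9)/8) = 2.
  m_6 = 8*2 - 9 = 7, d_6 = (153 - 7^2)/8 = 104/8 = 13, a_6 = floor((12 + 7)/13) = 1.
  m_7 = 13*1 - 7 = 6, d_7 = (153 - 6^2)/13 = 117/13 = 9, a_7 = floor((12 + 6)/9) = 2.
  m_8 = 9*2 - 6 = 12, d_8 = (153 - 12^2)/9 = 9/9 = 1, a_8 = floor((12 + 12)/1) = 24.
  m_9 = 1*24 - 12 = 12, d_9 = (153 - 12^2)/1 = 9/1 = 9: (m_9, d_9) = (m_1, d_1) = (12, 9), so from here the quotients repeat a_1, ..., a_8; the period length is 8.
So sqrt(153) = [12; (2, 1, 2, 2, 2, 1, 2, 24)] with period length k = 8.
k is even, so the fundamental solution of x^2 - 153y^2 = 1 is (p_{k-1}, q_{k-1}) = (p_7, q_7); compute convergents through index 7.
Convergents (p_i = a_i*p_{i-1} + p_{i-2}, q_i = a_i*q_{i-1} + q_{i-2} with p_{-2}=0, p_{-1}=1, q_{-2}=1, q_{-1}=0):
  i=0: a_0=12, p_0 = 12*1 + 0 = 12, q_0 = 12*0 + 1 = 1.
  i=1: a_1=2, p_1 = 2*12 + 1 = 25, q_1 = 2*1 + 0 = 2.
  i=2: a_2=1, p_2 = 1*25 + 12 = 37, q_2 = 1*2 + 1 = 3.
  i=3: a_3=2, p_3 = 2*37 + 25 = 99, q_3 = 2*3 + 2 = 8.
  i=4: a_4=2, p_4 = 2*99 + 37 = 235, q_4 = 2*8 + 3 = 19.
  i=5: a_5=2, p_5 = 2*235 + 99 = 569, q_5 = 2*19 + 8 = 46.
  i=6: a_6=1, p_6 = 1*569 + 235 = 804, q_6 = 1*46 + 19 = 65.
  i=7: a_7=2, p_7 = 2*804 + 569 = 2177, q_7 = 2*65 + 46 = 176.
Check: 2177^2 - 153*176^2 = 4739329 - 4739328 = 1, so (x, y) = (2177, 176) solves the equation, and by the theorem it is the least positive solution.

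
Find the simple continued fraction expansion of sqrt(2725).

[52; (4, 1, 25, 3, 3, 25, 1, 4, 104)]

Write x_i = (sqrt(2725) + m_i)/d_i with (m_0, d_0) = (0, 1). a_0 = floor(sqrt(2725)) = 52, since 52^2 = 2704 <= 2725 < 2809 = 53^2.
Iterate m_{i+1} = d_i*a_i - m_i, d_{i+1} = (2725 - m_{i+1}^2)/d_i, a_{i+1} = floor((a_0 + m_{i+1})/d_{i+1}):
  m_1 = 1*52 - 0 = 52, d_1 = (2725 - 52^2)/1 = 21/1 = 21, a_1 = floor((52 + 52)/21) = 4.
  m_2 = 21*4 - 52 = 32, d_2 = (2725 - 32^2)/21 = 1701/21 = 81, a_2 = floor((52 + 32)/81) = 1.
  m_3 = 81*1 - 32 = 49, d_3 = (2725 - 49^2)/81 = 324/81 = 4, a_3 = floor((52 + 49)/4) = 25.
  m_4 = 4*25 - 49 = 51, d_4 = (2725 - 51^2)/4 = 124/4 = 31, a_4 = floor((52 + 51)/31) = 3.
  m_5 = 31*3 - 51 = 42, d_5 = (2725 - 42^2)/31 = 961/31 = 31, a_5 = floor((52 + 42)/31) = 3.
  m_6 = 31*3 - 42 = 51, d_6 = (2725 - 51^2)/31 = 124/31 = 4, a_6 = floor((52 + 51)/4) = 25.
  m_7 = 4*25 - 51 = 49, d_7 = (2725 - 49^2)/4 = 324/4 = 81, a_7 = floor((52 + 49)/81) = 1.
  m_8 = 81*1 - 49 = 32, d_8 = (2725 - 32^2)/81 = 1701/81 = 21, a_8 = floor((52 + 32)/21) = 4.
  m_9 = 21*4 - 32 = 52, d_9 = (2725 - 52^2)/21 = 21/21 = 1, a_9 = floor((52 + 52)/1) = 104.
  m_10 = 1*104 - 52 = 52, d_10 = (2725 - 52^2)/1 = 21/1 = 21: (m_10, d_10) = (m_1, d_1) = (52, 21), so from here the quotients repeat a_1, ..., a_9; the period length is 9.
Hence the expansion of sqrt(2725) is a_0 = 52 followed by the repeating block 4, 1, 25, 3, 3, 25, 1, 4, 104 (period 9).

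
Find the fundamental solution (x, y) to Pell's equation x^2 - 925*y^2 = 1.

First expand sqrt(925) as a continued fraction. With x_i = (sqrt(925) + m_i)/d_i and (m_0, d_0) = (0, 1): a_0 = floor(sqrt(925)) = 30, since 30^2 = 900 <= 925 < 961 = 31^2.
Iterate m_{i+1} = d_i*a_i - m_i, d_{i+1} = (925 - m_{i+1}^2)/d_i, a_{i+1} = floor((a_0 + m_{i+1})/d_{i+1}):
  m_1 = 1*30 - 0 = 30, d_1 = (925 - 30^2)/1 = 25/1 = 25, a_1 = floor((30 + 30)/25) = 2.
  m_2 = 25*2 - 30 = 20, d_2 = (925 - 20^2)/25 = 525/25 = 21, a_2 = floor((30 + 20)/21) = 2.
  m_3 = 21*2 - 20 = 22, d_3 = (925 - 22^2)/21 = 441/21 = 21, a_3 = floor((30 + 22)/21) = 2.
  m_4 = 21*2 - 22 = 20, d_4 = (925 - 20^2)/21 = 525/21 = 25, a_4 = floor((30 + 20)/25) = 2.
  m_5 = 25*2 - 20 = 30, d_5 = (925 - 30^2)/25 = 25/25 = 1, a_5 = floor((30 + 30)/1) = 60.
  m_6 = 1*60 - 30 = 30, d_6 = (925 - 30^2)/1 = 25/1 = 25: (m_6, d_6) = (m_1, d_1) = (30, 25), so from here the quotients repeat a_1, ..., a_5; the period length is 5.
So sqrt(925) = [30; (2, 2, 2, 2, 60)] with period length k = 5.
k is odd, so (p_{k-1}, q_{k-1}) only solves x^2 - 925y^2 = -1 and the fundamental solution of x^2 - 925y^2 = 1 is (p_{2k-1}, q_{2k-1}) = (p_9, q_9); compute convergents through index 9, running through the period twice.
Convergents (p_i = a_i*p_{i-1} + p_{i-2}, q_i = a_i*q_{i-1} + q_{i-2} with p_{-2}=0, p_{-1}=1, q_{-2}=1, q_{-1}=0):
  i=0: a_0=30, p_0 = 30*1 + 0 = 30, q_0 = 30*0 + 1 = 1.
  i=1: a_1=2, p_1 = 2*30 + 1 = 61, q_1 = 2*1 + 0 = 2.
  i=2: a_2=2, p_2 = 2*61 + 30 = 152, q_2 = 2*2 + 1 = 5.
  i=3: a_3=2, p_3 = 2*152 + 61 = 365, q_3 = 2*5 + 2 = 12.
  i=4: a_4=2, p_4 = 2*365 + 152 = 882, q_4 = 2*12 + 5 = 29.
  i=5: a_5=60, p_5 = 60*882 + 365 = 53285, q_5 = 60*29 + 12 = 1752.
  i=6: a_6=2, p_6 = 2*53285 + 882 = 107452, q_6 = 2*1752 + 29 = 3533.
  i=7: a_7=2, p_7 = 2*107452 + 53285 = 268189, q_7 = 2*3533 + 1752 = 8818.
  i=8: a_8=2, p_8 = 2*268189 + 107452 = 643830, q_8 = 2*8818 + 3533 = 21169.
  i=9: a_9=2, p_9 = 2*643830 + 268189 = 1555849, q_9 = 2*21169 + 8818 = 51156.
Indeed p_4^2 - 925*q_4^2 = 777924 - 777925 = -1, not +1.
Check: 1555849^2 - 925*51156^2 = 2420666110801 - 2420666110800 = 1, so (x, y) = (1555849, 51156) solves the equation, and by the theorem it is the least positive solution.

(x, y) = (1555849, 51156)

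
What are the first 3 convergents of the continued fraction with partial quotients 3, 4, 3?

Using the convergent recurrence p_i = a_i*p_{i-1} + p_{i-2}, q_i = a_i*q_{i-1} + q_{i-2} with p_{-2}=0, p_{-1}=1, q_{-2}=1, q_{-1}=0:
  i=0: a_0=3, p_0 = 3*1 + 0 = 3, q_0 = 3*0 + 1 = 1.
  i=1: a_1=4, p_1 = 4*3 + 1 = 13, q_1 = 4*1 + 0 = 4.
  i=2: a_2=3, p_2 = 3*13 + 3 = 42, q_2 = 3*4 + 1 = 13.

3/1, 13/4, 42/13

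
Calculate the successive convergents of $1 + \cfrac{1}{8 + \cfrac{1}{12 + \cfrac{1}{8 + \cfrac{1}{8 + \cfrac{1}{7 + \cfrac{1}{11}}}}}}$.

1/1, 9/8, 109/97, 881/784, 7157/6369, 50980/45367, 567937/505406

Using the convergent recurrence p_i = a_i*p_{i-1} + p_{i-2}, q_i = a_i*q_{i-1} + q_{i-2} with p_{-2}=0, p_{-1}=1, q_{-2}=1, q_{-1}=0:
  i=0: a_0=1, p_0 = 1*1 + 0 = 1, q_0 = 1*0 + 1 = 1.
  i=1: a_1=8, p_1 = 8*1 + 1 = 9, q_1 = 8*1 + 0 = 8.
  i=2: a_2=12, p_2 = 12*9 + 1 = 109, q_2 = 12*8 + 1 = 97.
  i=3: a_3=8, p_3 = 8*109 + 9 = 881, q_3 = 8*97 + 8 = 784.
  i=4: a_4=8, p_4 = 8*881 + 109 = 7157, q_4 = 8*784 + 97 = 6369.
  i=5: a_5=7, p_5 = 7*7157 + 881 = 50980, q_5 = 7*6369 + 784 = 45367.
  i=6: a_6=11, p_6 = 11*50980 + 7157 = 567937, q_6 = 11*45367 + 6369 = 505406.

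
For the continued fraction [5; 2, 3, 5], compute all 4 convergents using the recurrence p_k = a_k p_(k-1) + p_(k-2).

5/1, 11/2, 38/7, 201/37

Using the convergent recurrence p_i = a_i*p_{i-1} + p_{i-2}, q_i = a_i*q_{i-1} + q_{i-2} with p_{-2}=0, p_{-1}=1, q_{-2}=1, q_{-1}=0:
  i=0: a_0=5, p_0 = 5*1 + 0 = 5, q_0 = 5*0 + 1 = 1.
  i=1: a_1=2, p_1 = 2*5 + 1 = 11, q_1 = 2*1 + 0 = 2.
  i=2: a_2=3, p_2 = 3*11 + 5 = 38, q_2 = 3*2 + 1 = 7.
  i=3: a_3=5, p_3 = 5*38 + 11 = 201, q_3 = 5*7 + 2 = 37.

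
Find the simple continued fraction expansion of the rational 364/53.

[6; 1, 6, 1, 1, 3]

Run the Euclidean algorithm on 364 and 53; the successive quotients are the partial quotients a_0, a_1, ... (each step inverts the fractional part left over by the previous one):
  364 = 6*53 + 46, so a_0 = 6.
  53 = 1*46 + 7, so a_1 = 1.
  46 = 6*7 + 4, so a_2 = 6.
  7 = 1*4 + 3, so a_3 = 1.
  4 = 1*3 + 1, so a_4 = 1.
  3 = 3*1 + 0, so a_5 = 3.
The remainder reaches 0 after 6 divisions, so the expansion has 6 partial quotients, read off in order.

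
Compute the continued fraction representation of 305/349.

[0; 1, 6, 1, 13, 1, 2]

Run the Euclidean algorithm on 305 and 349; the successive quotients are the partial quotients a_0, a_1, ... (each step inverts the fractional part left over by the previous one):
  305 = 0*349 + 305, so a_0 = 0.
  349 = 1*305 + 44, so a_1 = 1.
  305 = 6*44 + 41, so a_2 = 6.
  44 = 1*41 + 3, so a_3 = 1.
  41 = 13*3 + 2, so a_4 = 13.
  3 = 1*2 + 1, so a_5 = 1.
  2 = 2*1 + 0, so a_6 = 2.
The remainder reaches 0 after 7 divisions, so the expansion has 7 partial quotients, read off in order.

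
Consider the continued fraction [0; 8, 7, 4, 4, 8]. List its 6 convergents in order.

0/1, 1/8, 7/57, 29/236, 123/1001, 1013/8244

Using the convergent recurrence p_i = a_i*p_{i-1} + p_{i-2}, q_i = a_i*q_{i-1} + q_{i-2} with p_{-2}=0, p_{-1}=1, q_{-2}=1, q_{-1}=0:
  i=0: a_0=0, p_0 = 0*1 + 0 = 0, q_0 = 0*0 + 1 = 1.
  i=1: a_1=8, p_1 = 8*0 + 1 = 1, q_1 = 8*1 + 0 = 8.
  i=2: a_2=7, p_2 = 7*1 + 0 = 7, q_2 = 7*8 + 1 = 57.
  i=3: a_3=4, p_3 = 4*7 + 1 = 29, q_3 = 4*57 + 8 = 236.
  i=4: a_4=4, p_4 = 4*29 + 7 = 123, q_4 = 4*236 + 57 = 1001.
  i=5: a_5=8, p_5 = 8*123 + 29 = 1013, q_5 = 8*1001 + 236 = 8244.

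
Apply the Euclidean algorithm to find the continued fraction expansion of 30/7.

Run the Euclidean algorithm on 30 and 7; the successive quotients are the partial quotients a_0, a_1, ... (each step inverts the fractional part left over by the previous one):
  30 = 4*7 + 2, so a_0 = 4.
  7 = 3*2 + 1, so a_1 = 3.
  2 = 2*1 + 0, so a_2 = 2.
The remainder reaches 0 after 3 divisions, so the expansion has 3 partial quotients, read off in order.

[4; 3, 2]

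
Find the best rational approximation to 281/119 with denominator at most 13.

Expand x = 281/119 as a continued fraction with the Euclidean algorithm:
  281 = 2*119 + 43, so a_0 = 2.
  119 = 2*43 + 33, so a_1 = 2.
  43 = 1*33 + 10, so a_2 = 1.
  33 = 3*10 + 3, so a_3 = 3.
  10 = 3*3 + 1, so a_4 = 3.
  3 = 3*1 + 0, so a_5 = 3.
so x = [2; 2, 1, 3, 3, 3].
Convergents (p_i = a_i*p_{i-1} + p_{i-2}, q_i = a_i*q_{i-1} + q_{i-2} with p_{-2}=0, p_{-1}=1, q_{-2}=1, q_{-1}=0), until the denominator exceeds 13:
  i=0: a_0=2, p_0 = 2*1 + 0 = 2, q_0 = 2*0 + 1 = 1.
  i=1: a_1=2, p_1 = 2*2 + 1 = 5, q_1 = 2*1 + 0 = 2.
  i=2: a_2=1, p_2 = 1*5 + 2 = 7, q_2 = 1*2 + 1 = 3.
  i=3: a_3=3, p_3 = 3*7 + 5 = 26, q_3 = 3*3 + 2 = 11.
  i=4: a_4=3, p_4 = 3*26 + 7 = 85, q_4 = 3*11 + 3 = 36.
q_4 = 36 > 13, so the last convergent with denominator <= 13 is p_3/q_3 = 26/11.
The closest fraction with denominator <= 13 is either p_3/q_3 or the intermediate fraction (k*p_3 + p_2)/(k*q_3 + q_2) with the largest k >= 1 whose denominator stays <= 13; these approach x as k grows, and every other convergent or intermediate fraction in range is farther away.
Largest k: floor((13 - q_2)/q_3) = floor((13 - 3)/11) = 0.
Since k = 0, no intermediate fraction beyond p_3/q_3 has denominator <= 13, so the convergent 26/11 is the closest (its error is |281*11 - 26*119|/(119*11) = 3/1309).

26/11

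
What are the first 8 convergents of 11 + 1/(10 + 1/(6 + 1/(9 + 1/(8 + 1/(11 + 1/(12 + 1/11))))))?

Using the convergent recurrence p_i = a_i*p_{i-1} + p_{i-2}, q_i = a_i*q_{i-1} + q_{i-2} with p_{-2}=0, p_{-1}=1, q_{-2}=1, q_{-1}=0:
  i=0: a_0=11, p_0 = 11*1 + 0 = 11, q_0 = 11*0 + 1 = 1.
  i=1: a_1=10, p_1 = 10*11 + 1 = 111, q_1 = 10*1 + 0 = 10.
  i=2: a_2=6, p_2 = 6*111 + 11 = 677, q_2 = 6*10 + 1 = 61.
  i=3: a_3=9, p_3 = 9*677 + 111 = 6204, q_3 = 9*61 + 10 = 559.
  i=4: a_4=8, p_4 = 8*6204 + 677 = 50309, q_4 = 8*559 + 61 = 4533.
  i=5: a_5=11, p_5 = 11*50309 + 6204 = 559603, q_5 = 11*4533 + 559 = 50422.
  i=6: a_6=12, p_6 = 12*559603 + 50309 = 6765545, q_6 = 12*50422 + 4533 = 609597.
  i=7: a_7=11, p_7 = 11*6765545 + 559603 = 74980598, q_7 = 11*609597 + 50422 = 6755989.

11/1, 111/10, 677/61, 6204/559, 50309/4533, 559603/50422, 6765545/609597, 74980598/6755989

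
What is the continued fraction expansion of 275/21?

Run the Euclidean algorithm on 275 and 21; the successive quotients are the partial quotients a_0, a_1, ... (each step inverts the fractional part left over by the previous one):
  275 = 13*21 + 2, so a_0 = 13.
  21 = 10*2 + 1, so a_1 = 10.
  2 = 2*1 + 0, so a_2 = 2.
The remainder reaches 0 after 3 divisions, so the expansion has 3 partial quotients, read off in order.

[13; 10, 2]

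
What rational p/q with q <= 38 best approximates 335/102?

Expand x = 335/102 as a continued fraction with the Euclidean algorithm:
  335 = 3*102 + 29, so a_0 = 3.
  102 = 3*29 + 15, so a_1 = 3.
  29 = 1*15 + 14, so a_2 = 1.
  15 = 1*14 + 1, so a_3 = 1.
  14 = 14*1 + 0, so a_4 = 14.
so x = [3; 3, 1, 1, 14].
Convergents (p_i = a_i*p_{i-1} + p_{i-2}, q_i = a_i*q_{i-1} + q_{i-2} with p_{-2}=0, p_{-1}=1, q_{-2}=1, q_{-1}=0), until the denominator exceeds 38:
  i=0: a_0=3, p_0 = 3*1 + 0 = 3, q_0 = 3*0 + 1 = 1.
  i=1: a_1=3, p_1 = 3*3 + 1 = 10, q_1 = 3*1 + 0 = 3.
  i=2: a_2=1, p_2 = 1*10 + 3 = 13, q_2 = 1*3 + 1 = 4.
  i=3: a_3=1, p_3 = 1*13 + 10 = 23, q_3 = 1*4 + 3 = 7.
  i=4: a_4=14, p_4 = 14*23 + 13 = 335, q_4 = 14*7 + 4 = 102.
q_4 = 102 > 38, so the last convergent with denominator <= 38 is p_3/q_3 = 23/7.
The closest fraction with denominator <= 38 is either p_3/q_3 or the intermediate fraction (k*p_3 + p_2)/(k*q_3 + q_2) with the largest k >= 1 whose denominator stays <= 38; these approach x as k grows, and every other convergent or intermediate fraction in range is farther away.
Largest k: floor((38 - q_2)/q_3) = floor((38 - 4)/7) = 4.
That gives (4*23 + 13)/(4*7 + 4) = 105/32.
Compare the errors: |x - 23/7| = |335*7 - 23*102|/(102*7) = 1/714, and |x - 105/32| = |335*32 - 105*102|/(102*32) = 10/3264.
Cross-multiplying, 1*3264 = 3264 < 7140 = 10*714, so 1/714 is smaller: the convergent 23/7 is closer to x than 105/32.

23/7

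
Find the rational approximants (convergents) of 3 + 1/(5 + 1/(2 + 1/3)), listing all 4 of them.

Using the convergent recurrence p_i = a_i*p_{i-1} + p_{i-2}, q_i = a_i*q_{i-1} + q_{i-2} with p_{-2}=0, p_{-1}=1, q_{-2}=1, q_{-1}=0:
  i=0: a_0=3, p_0 = 3*1 + 0 = 3, q_0 = 3*0 + 1 = 1.
  i=1: a_1=5, p_1 = 5*3 + 1 = 16, q_1 = 5*1 + 0 = 5.
  i=2: a_2=2, p_2 = 2*16 + 3 = 35, q_2 = 2*5 + 1 = 11.
  i=3: a_3=3, p_3 = 3*35 + 16 = 121, q_3 = 3*11 + 5 = 38.

3/1, 16/5, 35/11, 121/38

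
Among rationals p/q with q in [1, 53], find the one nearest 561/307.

Expand x = 561/307 as a continued fraction with the Euclidean algorithm:
  561 = 1*307 + 254, so a_0 = 1.
  307 = 1*254 + 53, so a_1 = 1.
  254 = 4*53 + 42, so a_2 = 4.
  53 = 1*42 + 11, so a_3 = 1.
  42 = 3*11 + 9, so a_4 = 3.
  11 = 1*9 + 2, so a_5 = 1.
  9 = 4*2 + 1, so a_6 = 4.
  2 = 2*1 + 0, so a_7 = 2.
so x = [1; 1, 4, 1, 3, 1, 4, 2].
Convergents (p_i = a_i*p_{i-1} + p_{i-2}, q_i = a_i*q_{i-1} + q_{i-2} with p_{-2}=0, p_{-1}=1, q_{-2}=1, q_{-1}=0), until the denominator exceeds 53:
  i=0: a_0=1, p_0 = 1*1 + 0 = 1, q_0 = 1*0 + 1 = 1.
  i=1: a_1=1, p_1 = 1*1 + 1 = 2, q_1 = 1*1 + 0 = 1.
  i=2: a_2=4, p_2 = 4*2 + 1 = 9, q_2 = 4*1 + 1 = 5.
  i=3: a_3=1, p_3 = 1*9 + 2 = 11, q_3 = 1*5 + 1 = 6.
  i=4: a_4=3, p_4 = 3*11 + 9 = 42, q_4 = 3*6 + 5 = 23.
  i=5: a_5=1, p_5 = 1*42 + 11 = 53, q_5 = 1*23 + 6 = 29.
  i=6: a_6=4, p_6 = 4*53 + 42 = 254, q_6 = 4*29 + 23 = 139.
q_6 = 139 > 53, so the last convergent with denominator <= 53 is p_5/q_5 = 53/29.
The closest fraction with denominator <= 53 is either p_5/q_5 or the intermediate fraction (k*p_5 + p_4)/(k*q_5 + q_4) with the largest k >= 1 whose denominator stays <= 53; these approach x as k grows, and every other convergent or intermediate fraction in range is farther away.
Largest k: floor((53 - q_4)/q_5) = floor((53 - 23)/29) = 1.
That gives (1*53 + 42)/(1*29 + 23) = 95/52.
Compare the errors: |x - 53/29| = |561*29 - 53*307|/(307*29) = 2/8903, and |x - 95/52| = |561*52 - 95*307|/(307*52) = 7/15964.
Cross-multiplying, 2*15964 = 31928 < 62321 = 7*8903, so 2/8903 is smaller: the convergent 53/29 is closer to x than 95/52.

53/29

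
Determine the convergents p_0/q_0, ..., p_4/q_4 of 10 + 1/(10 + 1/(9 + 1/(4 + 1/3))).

Using the convergent recurrence p_i = a_i*p_{i-1} + p_{i-2}, q_i = a_i*q_{i-1} + q_{i-2} with p_{-2}=0, p_{-1}=1, q_{-2}=1, q_{-1}=0:
  i=0: a_0=10, p_0 = 10*1 + 0 = 10, q_0 = 10*0 + 1 = 1.
  i=1: a_1=10, p_1 = 10*10 + 1 = 101, q_1 = 10*1 + 0 = 10.
  i=2: a_2=9, p_2 = 9*101 + 10 = 919, q_2 = 9*10 + 1 = 91.
  i=3: a_3=4, p_3 = 4*919 + 101 = 3777, q_3 = 4*91 + 10 = 374.
  i=4: a_4=3, p_4 = 3*3777 + 919 = 12250, q_4 = 3*374 + 91 = 1213.

10/1, 101/10, 919/91, 3777/374, 12250/1213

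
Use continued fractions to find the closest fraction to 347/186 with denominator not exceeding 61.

Expand x = 347/186 as a continued fraction with the Euclidean algorithm:
  347 = 1*186 + 161, so a_0 = 1.
  186 = 1*161 + 25, so a_1 = 1.
  161 = 6*25 + 11, so a_2 = 6.
  25 = 2*11 + 3, so a_3 = 2.
  11 = 3*3 + 2, so a_4 = 3.
  3 = 1*2 + 1, so a_5 = 1.
  2 = 2*1 + 0, so a_6 = 2.
so x = [1; 1, 6, 2, 3, 1, 2].
Convergents (p_i = a_i*p_{i-1} + p_{i-2}, q_i = a_i*q_{i-1} + q_{i-2} with p_{-2}=0, p_{-1}=1, q_{-2}=1, q_{-1}=0), until the denominator exceeds 61:
  i=0: a_0=1, p_0 = 1*1 + 0 = 1, q_0 = 1*0 + 1 = 1.
  i=1: a_1=1, p_1 = 1*1 + 1 = 2, q_1 = 1*1 + 0 = 1.
  i=2: a_2=6, p_2 = 6*2 + 1 = 13, q_2 = 6*1 + 1 = 7.
  i=3: a_3=2, p_3 = 2*13 + 2 = 28, q_3 = 2*7 + 1 = 15.
  i=4: a_4=3, p_4 = 3*28 + 13 = 97, q_4 = 3*15 + 7 = 52.
  i=5: a_5=1, p_5 = 1*97 + 28 = 125, q_5 = 1*52 + 15 = 67.
q_5 = 67 > 61, so the last convergent with denominator <= 61 is p_4/q_4 = 97/52.
The closest fraction with denominator <= 61 is either p_4/q_4 or the intermediate fraction (k*p_4 + p_3)/(k*q_4 + q_3) with the largest k >= 1 whose denominator stays <= 61; these approach x as k grows, and every other convergent or intermediate fraction in range is farther away.
Largest k: floor((61 - q_3)/q_4) = floor((61 - 15)/52) = 0.
Since k = 0, no intermediate fraction beyond p_4/q_4 has denominator <= 61, so the convergent 97/52 is the closest (its error is |347*52 - 97*186|/(186*52) = 2/9672).

97/52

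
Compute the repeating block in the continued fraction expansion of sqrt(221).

[14; (1, 6, 2, 6, 1, 28)]

Write x_i = (sqrt(221) + m_i)/d_i with (m_0, d_0) = (0, 1). a_0 = floor(sqrt(221)) = 14, since 14^2 = 196 <= 221 < 225 = 15^2.
Iterate m_{i+1} = d_i*a_i - m_i, d_{i+1} = (221 - m_{i+1}^2)/d_i, a_{i+1} = floor((a_0 + m_{i+1})/d_{i+1}):
  m_1 = 1*14 - 0 = 14, d_1 = (221 - 14^2)/1 = 25/1 = 25, a_1 = floor((14 + 14)/25) = 1.
  m_2 = 25*1 - 14 = 11, d_2 = (221 - 11^2)/25 = 100/25 = 4, a_2 = floor((14 + 11)/4) = 6.
  m_3 = 4*6 - 11 = 13, d_3 = (221 - 13^2)/4 = 52/4 = 13, a_3 = floor((14 + 13)/13) = 2.
  m_4 = 13*2 - 13 = 13, d_4 = (221 - 13^2)/13 = 52/13 = 4, a_4 = floor((14 + 13)/4) = 6.
  m_5 = 4*6 - 13 = 11, d_5 = (221 - 11^2)/4 = 100/4 = 25, a_5 = floor((14 + 11)/25) = 1.
  m_6 = 25*1 - 11 = 14, d_6 = (221 - 14^2)/25 = 25/25 = 1, a_6 = floor((14 + 14)/1) = 28.
  m_7 = 1*28 - 14 = 14, d_7 = (221 - 14^2)/1 = 25/1 = 25: (m_7, d_7) = (m_1, d_1) = (14, 25), so from here the quotients repeat a_1, ..., a_6; the period length is 6.
Hence the expansion of sqrt(221) is a_0 = 14 followed by the repeating block 1, 6, 2, 6, 1, 28 (period 6).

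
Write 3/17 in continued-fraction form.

Run the Euclidean algorithm on 3 and 17; the successive quotients are the partial quotients a_0, a_1, ... (each step inverts the fractional part left over by the previous one):
  3 = 0*17 + 3, so a_0 = 0.
  17 = 5*3 + 2, so a_1 = 5.
  3 = 1*2 + 1, so a_2 = 1.
  2 = 2*1 + 0, so a_3 = 2.
The remainder reaches 0 after 4 divisions, so the expansion has 4 partial quotients, read off in order.

[0; 5, 1, 2]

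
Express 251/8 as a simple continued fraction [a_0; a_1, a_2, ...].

Run the Euclidean algorithm on 251 and 8; the successive quotients are the partial quotients a_0, a_1, ... (each step inverts the fractional part left over by the previous one):
  251 = 31*8 + 3, so a_0 = 31.
  8 = 2*3 + 2, so a_1 = 2.
  3 = 1*2 + 1, so a_2 = 1.
  2 = 2*1 + 0, so a_3 = 2.
The remainder reaches 0 after 4 divisions, so the expansion has 4 partial quotients, read off in order.

[31; 2, 1, 2]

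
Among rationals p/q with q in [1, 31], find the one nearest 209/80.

Expand x = 209/80 as a continued fraction with the Euclidean algorithm:
  209 = 2*80 + 49, so a_0 = 2.
  80 = 1*49 + 31, so a_1 = 1.
  49 = 1*31 + 18, so a_2 = 1.
  31 = 1*18 + 13, so a_3 = 1.
  18 = 1*13 + 5, so a_4 = 1.
  13 = 2*5 + 3, so a_5 = 2.
  5 = 1*3 + 2, so a_6 = 1.
  3 = 1*2 + 1, so a_7 = 1.
  2 = 2*1 + 0, so a_8 = 2.
so x = [2; 1, 1, 1, 1, 2, 1, 1, 2].
Convergents (p_i = a_i*p_{i-1} + p_{i-2}, q_i = a_i*q_{i-1} + q_{i-2} with p_{-2}=0, p_{-1}=1, q_{-2}=1, q_{-1}=0), until the denominator exceeds 31:
  i=0: a_0=2, p_0 = 2*1 + 0 = 2, q_0 = 2*0 + 1 = 1.
  i=1: a_1=1, p_1 = 1*2 + 1 = 3, q_1 = 1*1 + 0 = 1.
  i=2: a_2=1, p_2 = 1*3 + 2 = 5, q_2 = 1*1 + 1 = 2.
  i=3: a_3=1, p_3 = 1*5 + 3 = 8, q_3 = 1*2 + 1 = 3.
  i=4: a_4=1, p_4 = 1*8 + 5 = 13, q_4 = 1*3 + 2 = 5.
  i=5: a_5=2, p_5 = 2*13 + 8 = 34, q_5 = 2*5 + 3 = 13.
  i=6: a_6=1, p_6 = 1*34 + 13 = 47, q_6 = 1*13 + 5 = 18.
  i=7: a_7=1, p_7 = 1*47 + 34 = 81, q_7 = 1*18 + 13 = 31.
  i=8: a_8=2, p_8 = 2*81 + 47 = 209, q_8 = 2*31 + 18 = 80.
q_8 = 80 > 31, so the last convergent with denominator <= 31 is p_7/q_7 = 81/31.
The closest fraction with denominator <= 31 is either p_7/q_7 or the intermediate fraction (k*p_7 + p_6)/(k*q_7 + q_6) with the largest k >= 1 whose denominator stays <= 31; these approach x as k grows, and every other convergent or intermediate fraction in range is farther away.
Largest k: floor((31 - q_6)/q_7) = floor((31 - 18)/31) = 0.
Since k = 0, no intermediate fraction beyond p_7/q_7 has denominator <= 31, so the convergent 81/31 is the closest (its error is |209*31 - 81*80|/(80*31) = 1/2480).

81/31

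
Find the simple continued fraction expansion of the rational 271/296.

[0; 1, 10, 1, 5, 4]

Run the Euclidean algorithm on 271 and 296; the successive quotients are the partial quotients a_0, a_1, ... (each step inverts the fractional part left over by the previous one):
  271 = 0*296 + 271, so a_0 = 0.
  296 = 1*271 + 25, so a_1 = 1.
  271 = 10*25 + 21, so a_2 = 10.
  25 = 1*21 + 4, so a_3 = 1.
  21 = 5*4 + 1, so a_4 = 5.
  4 = 4*1 + 0, so a_5 = 4.
The remainder reaches 0 after 6 divisions, so the expansion has 6 partial quotients, read off in order.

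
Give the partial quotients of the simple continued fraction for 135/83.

[1; 1, 1, 1, 2, 10]

Run the Euclidean algorithm on 135 and 83; the successive quotients are the partial quotients a_0, a_1, ... (each step inverts the fractional part left over by the previous one):
  135 = 1*83 + 52, so a_0 = 1.
  83 = 1*52 + 31, so a_1 = 1.
  52 = 1*31 + 21, so a_2 = 1.
  31 = 1*21 + 10, so a_3 = 1.
  21 = 2*10 + 1, so a_4 = 2.
  10 = 10*1 + 0, so a_5 = 10.
The remainder reaches 0 after 6 divisions, so the expansion has 6 partial quotients, read off in order.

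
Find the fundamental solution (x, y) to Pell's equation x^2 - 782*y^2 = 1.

(x, y) = (783, 28)

First expand sqrt(782) as a continued fraction. With x_i = (sqrt(782) + m_i)/d_i and (m_0, d_0) = (0, 1): a_0 = floor(sqrt(782)) = 27, since 27^2 = 729 <= 782 < 784 = 28^2.
Iterate m_{i+1} = d_i*a_i - m_i, d_{i+1} = (782 - m_{i+1}^2)/d_i, a_{i+1} = floor((a_0 + m_{i+1})/d_{i+1}):
  m_1 = 1*27 - 0 = 27, d_1 = (782 - 27^2)/1 = 53/1 = 53, a_1 = floor((27 + 27)/53) = 1.
  m_2 = 53*1 - 27 = 26, d_2 = (782 - 26^2)/53 = 106/53 = 2, a_2 = floor((27 + 26)/2) = 26.
  m_3 = 2*26 - 26 = 26, d_3 = (782 - 26^2)/2 = 106/2 = 53, a_3 = floor((27 + 26)/53) = 1.
  m_4 = 53*1 - 26 = 27, d_4 = (782 - 27^2)/53 = 53/53 = 1, a_4 = floor((27 + 27)/1) = 54.
  m_5 = 1*54 - 27 = 27, d_5 = (782 - 27^2)/1 = 53/1 = 53: (m_5, d_5) = (m_1, d_1) = (27, 53), so from here the quotients repeat a_1, ..., a_4; the period length is 4.
So sqrt(782) = [27; (1, 26, 1, 54)] with period length k = 4.
k is even, so the fundamental solution of x^2 - 782y^2 = 1 is (p_{k-1}, q_{k-1}) = (p_3, q_3); compute convergents through index 3.
Convergents (p_i = a_i*p_{i-1} + p_{i-2}, q_i = a_i*q_{i-1} + q_{i-2} with p_{-2}=0, p_{-1}=1, q_{-2}=1, q_{-1}=0):
  i=0: a_0=27, p_0 = 27*1 + 0 = 27, q_0 = 27*0 + 1 = 1.
  i=1: a_1=1, p_1 = 1*27 + 1 = 28, q_1 = 1*1 + 0 = 1.
  i=2: a_2=26, p_2 = 26*28 + 27 = 755, q_2 = 26*1 + 1 = 27.
  i=3: a_3=1, p_3 = 1*755 + 28 = 783, q_3 = 1*27 + 1 = 28.
Check: 783^2 - 782*28^2 = 613089 - 613088 = 1, so (x, y) = (783, 28) solves the equation, and by the theorem it is the least positive solution.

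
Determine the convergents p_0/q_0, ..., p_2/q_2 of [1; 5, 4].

Using the convergent recurrence p_i = a_i*p_{i-1} + p_{i-2}, q_i = a_i*q_{i-1} + q_{i-2} with p_{-2}=0, p_{-1}=1, q_{-2}=1, q_{-1}=0:
  i=0: a_0=1, p_0 = 1*1 + 0 = 1, q_0 = 1*0 + 1 = 1.
  i=1: a_1=5, p_1 = 5*1 + 1 = 6, q_1 = 5*1 + 0 = 5.
  i=2: a_2=4, p_2 = 4*6 + 1 = 25, q_2 = 4*5 + 1 = 21.

1/1, 6/5, 25/21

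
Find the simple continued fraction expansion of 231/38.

Run the Euclidean algorithm on 231 and 38; the successive quotients are the partial quotients a_0, a_1, ... (each step inverts the fractional part left over by the previous one):
  231 = 6*38 + 3, so a_0 = 6.
  38 = 12*3 + 2, so a_1 = 12.
  3 = 1*2 + 1, so a_2 = 1.
  2 = 2*1 + 0, so a_3 = 2.
The remainder reaches 0 after 4 divisions, so the expansion has 4 partial quotients, read off in order.

[6; 12, 1, 2]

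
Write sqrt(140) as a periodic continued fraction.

Write x_i = (sqrt(140) + m_i)/d_i with (m_0, d_0) = (0, 1). a_0 = floor(sqrt(140)) = 11, since 11^2 = 121 <= 140 < 144 = 12^2.
Iterate m_{i+1} = d_i*a_i - m_i, d_{i+1} = (140 - m_{i+1}^2)/d_i, a_{i+1} = floor((a_0 + m_{i+1})/d_{i+1}):
  m_1 = 1*11 - 0 = 11, d_1 = (140 - 11^2)/1 = 19/1 = 19, a_1 = floor((11 + 11)/19) = 1.
  m_2 = 19*1 - 11 = 8, d_2 = (140 - 8^2)/19 = 76/19 = 4, a_2 = floor((11 + 8)/4) = 4.
  m_3 = 4*4 - 8 = 8, d_3 = (140 - 8^2)/4 = 76/4 = 19, a_3 = floor((11 + 8)/19) = 1.
  m_4 = 19*1 - 8 = 11, d_4 = (140 - 11^2)/19 = 19/19 = 1, a_4 = floor((11 + 11)/1) = 22.
  m_5 = 1*22 - 11 = 11, d_5 = (140 - 11^2)/1 = 19/1 = 19: (m_5, d_5) = (m_1, d_1) = (11, 19), so from here the quotients repeat a_1, ..., a_4; the period length is 4.
Hence the expansion of sqrt(140) is a_0 = 11 followed by the repeating block 1, 4, 1, 22 (period 4).

[11; (1, 4, 1, 22)]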